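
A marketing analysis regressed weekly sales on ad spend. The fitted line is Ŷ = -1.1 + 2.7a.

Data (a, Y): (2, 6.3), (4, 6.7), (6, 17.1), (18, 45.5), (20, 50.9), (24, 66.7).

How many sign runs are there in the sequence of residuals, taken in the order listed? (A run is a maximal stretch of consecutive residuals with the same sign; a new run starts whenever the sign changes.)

5 runs

a=2: Ŷ = -1.1 + 2.7·2 = 4.3; r = 6.3 − 4.3 = 2
a=4: Ŷ = -1.1 + 2.7·4 = 9.7; r = 6.7 − 9.7 = -3
a=6: Ŷ = -1.1 + 2.7·6 = 15.1; r = 17.1 − 15.1 = 2
a=18: Ŷ = -1.1 + 2.7·18 = 47.5; r = 45.5 − 47.5 = -2
a=20: Ŷ = -1.1 + 2.7·20 = 52.9; r = 50.9 − 52.9 = -2
a=24: Ŷ = -1.1 + 2.7·24 = 63.7; r = 66.7 − 63.7 = 3
Signs: + − + − − +
Runs: +×1, −×1, +×1, −×2, +×1 → 5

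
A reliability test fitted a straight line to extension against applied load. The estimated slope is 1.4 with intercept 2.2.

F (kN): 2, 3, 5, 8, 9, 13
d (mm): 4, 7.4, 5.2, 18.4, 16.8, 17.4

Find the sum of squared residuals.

F=2: ŷ = 2.2 + 1.4·2 = 5; e = 4 − 5 = -1
F=3: ŷ = 2.2 + 1.4·3 = 6.4; e = 7.4 − 6.4 = 1
F=5: ŷ = 2.2 + 1.4·5 = 9.2; e = 5.2 − 9.2 = -4
F=8: ŷ = 2.2 + 1.4·8 = 13.4; e = 18.4 − 13.4 = 5
F=9: ŷ = 2.2 + 1.4·9 = 14.8; e = 16.8 − 14.8 = 2
F=13: ŷ = 2.2 + 1.4·13 = 20.4; e = 17.4 − 20.4 = -3
SSE = 1 + 1 + 16 + 25 + 4 + 9 = 56

SSE = 56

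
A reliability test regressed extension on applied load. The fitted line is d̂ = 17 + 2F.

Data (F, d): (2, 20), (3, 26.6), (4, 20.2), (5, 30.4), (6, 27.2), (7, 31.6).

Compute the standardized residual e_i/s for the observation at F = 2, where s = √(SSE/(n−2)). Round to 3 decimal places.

-0.277

F=2: d̂ = 17 + 2·2 = 21; e = 20 − 21 = -1
F=3: d̂ = 17 + 2·3 = 23; e = 26.6 − 23 = 3.6
F=4: d̂ = 17 + 2·4 = 25; e = 20.2 − 25 = -4.8
F=5: d̂ = 17 + 2·5 = 27; e = 30.4 − 27 = 3.4
F=6: d̂ = 17 + 2·6 = 29; e = 27.2 − 29 = -1.8
F=7: d̂ = 17 + 2·7 = 31; e = 31.6 − 31 = 0.6
SSE = 1 + 12.96 + 23.04 + 11.56 + 3.24 + 0.36 = 52.16
s = √(52.16/4) = 3.61109
e/s = -1 / 3.61109 = -0.277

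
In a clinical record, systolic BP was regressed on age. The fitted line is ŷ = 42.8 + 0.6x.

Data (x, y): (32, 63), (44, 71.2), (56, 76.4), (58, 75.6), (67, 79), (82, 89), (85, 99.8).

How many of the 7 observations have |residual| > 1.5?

5

x=32: ŷ = 42.8 + 0.6·32 = 62; e = 63 − 62 = 1
x=44: ŷ = 42.8 + 0.6·44 = 69.2; e = 71.2 − 69.2 = 2
x=56: ŷ = 42.8 + 0.6·56 = 76.4; e = 76.4 − 76.4 = 0
x=58: ŷ = 42.8 + 0.6·58 = 77.6; e = 75.6 − 77.6 = -2
x=67: ŷ = 42.8 + 0.6·67 = 83; e = 79 − 83 = -4
x=82: ŷ = 42.8 + 0.6·82 = 92; e = 89 − 92 = -3
x=85: ŷ = 42.8 + 0.6·85 = 93.8; e = 99.8 − 93.8 = 6
|e| > 1.5: x=44 (|e|=2), x=58 (|e|=2), x=67 (|e|=4), x=82 (|e|=3), x=85 (|e|=6) → 5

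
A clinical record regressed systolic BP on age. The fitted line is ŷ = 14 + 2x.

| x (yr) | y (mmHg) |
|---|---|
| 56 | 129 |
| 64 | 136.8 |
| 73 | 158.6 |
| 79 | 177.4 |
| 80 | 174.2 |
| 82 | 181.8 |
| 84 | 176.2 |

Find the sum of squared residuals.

x=56: ŷ = 14 + 2·56 = 126; e = 129 − 126 = 3
x=64: ŷ = 14 + 2·64 = 142; e = 136.8 − 142 = -5.2
x=73: ŷ = 14 + 2·73 = 160; e = 158.6 − 160 = -1.4
x=79: ŷ = 14 + 2·79 = 172; e = 177.4 − 172 = 5.4
x=80: ŷ = 14 + 2·80 = 174; e = 174.2 − 174 = 0.2
x=82: ŷ = 14 + 2·82 = 178; e = 181.8 − 178 = 3.8
x=84: ŷ = 14 + 2·84 = 182; e = 176.2 − 182 = -5.8
SSE = 9 + 27.04 + 1.96 + 29.16 + 0.04 + 14.44 + 33.64 = 115.28

SSE = 115.28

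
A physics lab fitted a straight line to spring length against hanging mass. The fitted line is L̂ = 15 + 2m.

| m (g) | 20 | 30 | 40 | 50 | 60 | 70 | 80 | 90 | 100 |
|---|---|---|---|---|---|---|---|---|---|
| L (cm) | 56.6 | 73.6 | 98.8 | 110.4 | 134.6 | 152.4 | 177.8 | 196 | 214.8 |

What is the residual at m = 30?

L̂ = 15 + 2·30 = 75
r = 73.6 − 75 = -1.4

r = -1.4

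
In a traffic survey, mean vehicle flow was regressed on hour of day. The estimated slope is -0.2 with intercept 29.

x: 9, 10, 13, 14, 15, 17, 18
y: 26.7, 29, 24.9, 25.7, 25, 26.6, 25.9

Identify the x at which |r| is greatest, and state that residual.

x=9: ŷ = 29 − 0.2·9 = 27.2; r = 26.7 − 27.2 = -0.5
x=10: ŷ = 29 − 0.2·10 = 27; r = 29 − 27 = 2
x=13: ŷ = 29 − 0.2·13 = 26.4; r = 24.9 − 26.4 = -1.5
x=14: ŷ = 29 − 0.2·14 = 26.2; r = 25.7 − 26.2 = -0.5
x=15: ŷ = 29 − 0.2·15 = 26; r = 25 − 26 = -1
x=17: ŷ = 29 − 0.2·17 = 25.6; r = 26.6 − 25.6 = 1
x=18: ŷ = 29 − 0.2·18 = 25.4; r = 25.9 − 25.4 = 0.5
Largest |r| is 2 at x = 10, residual 2.

x = 10, r = 2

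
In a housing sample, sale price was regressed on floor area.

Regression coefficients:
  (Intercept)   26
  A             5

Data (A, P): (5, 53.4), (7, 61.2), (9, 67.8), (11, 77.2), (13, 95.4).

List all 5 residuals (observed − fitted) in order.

2.4, 0.2, -3.2, -3.8, 4.4

A=5: P̂ = 26 + 5·5 = 51; e = 53.4 − 51 = 2.4
A=7: P̂ = 26 + 5·7 = 61; e = 61.2 − 61 = 0.2
A=9: P̂ = 26 + 5·9 = 71; e = 67.8 − 71 = -3.2
A=11: P̂ = 26 + 5·11 = 81; e = 77.2 − 81 = -3.8
A=13: P̂ = 26 + 5·13 = 91; e = 95.4 − 91 = 4.4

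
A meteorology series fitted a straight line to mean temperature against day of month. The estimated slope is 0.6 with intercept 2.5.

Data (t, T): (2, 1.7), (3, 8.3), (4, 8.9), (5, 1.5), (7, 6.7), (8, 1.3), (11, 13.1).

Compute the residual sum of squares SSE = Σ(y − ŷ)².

t=2: ŷ = 2.5 + 0.6·2 = 3.7; e = 1.7 − 3.7 = -2
t=3: ŷ = 2.5 + 0.6·3 = 4.3; e = 8.3 − 4.3 = 4
t=4: ŷ = 2.5 + 0.6·4 = 4.9; e = 8.9 − 4.9 = 4
t=5: ŷ = 2.5 + 0.6·5 = 5.5; e = 1.5 − 5.5 = -4
t=7: ŷ = 2.5 + 0.6·7 = 6.7; e = 6.7 − 6.7 = 0
t=8: ŷ = 2.5 + 0.6·8 = 7.3; e = 1.3 − 7.3 = -6
t=11: ŷ = 2.5 + 0.6·11 = 9.1; e = 13.1 − 9.1 = 4
SSE = 4 + 16 + 16 + 16 + 0 + 36 + 16 = 104

SSE = 104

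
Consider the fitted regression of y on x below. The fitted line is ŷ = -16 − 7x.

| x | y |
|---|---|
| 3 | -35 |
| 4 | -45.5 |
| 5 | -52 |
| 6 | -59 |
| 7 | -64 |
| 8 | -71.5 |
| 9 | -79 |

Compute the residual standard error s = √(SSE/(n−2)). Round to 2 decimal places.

x=3: ŷ = -16 − 7·3 = -37; e = -35 − (-37) = 2
x=4: ŷ = -16 − 7·4 = -44; e = -45.5 − (-44) = -1.5
x=5: ŷ = -16 − 7·5 = -51; e = -52 − (-51) = -1
x=6: ŷ = -16 − 7·6 = -58; e = -59 − (-58) = -1
x=7: ŷ = -16 − 7·7 = -65; e = -64 − (-65) = 1
x=8: ŷ = -16 − 7·8 = -72; e = -71.5 − (-72) = 0.5
x=9: ŷ = -16 − 7·9 = -79; e = -79 − (-79) = 0
SSE = 4 + 2.25 + 1 + 1 + 1 + 0.25 + 0 = 9.5
s = √(9.5/5) = √1.9 ≈ 1.38

s = 1.38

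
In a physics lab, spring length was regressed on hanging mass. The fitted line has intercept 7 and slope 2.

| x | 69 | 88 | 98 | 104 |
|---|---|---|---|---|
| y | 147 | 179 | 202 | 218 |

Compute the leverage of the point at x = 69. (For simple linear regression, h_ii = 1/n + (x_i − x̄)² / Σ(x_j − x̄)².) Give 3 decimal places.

h = 0.861

x̄ = (69 + 88 + 98 + 104)/4 = 89.75
Σ(x − x̄)² = 430.562 + 3.0625 + 68.0625 + 203.062 = 704.75
h = 1/4 + (-20.75)²/704.75 = 0.25 + 0.610944 = 0.861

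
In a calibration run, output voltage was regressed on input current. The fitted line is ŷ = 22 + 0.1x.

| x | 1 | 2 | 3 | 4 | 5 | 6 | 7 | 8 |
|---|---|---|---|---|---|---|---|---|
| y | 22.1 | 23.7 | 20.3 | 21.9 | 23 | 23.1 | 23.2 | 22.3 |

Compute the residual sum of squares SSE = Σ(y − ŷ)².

x=1: ŷ = 22 + 0.1·1 = 22.1; e = 22.1 − 22.1 = 0
x=2: ŷ = 22 + 0.1·2 = 22.2; e = 23.7 − 22.2 = 1.5
x=3: ŷ = 22 + 0.1·3 = 22.3; e = 20.3 − 22.3 = -2
x=4: ŷ = 22 + 0.1·4 = 22.4; e = 21.9 − 22.4 = -0.5
x=5: ŷ = 22 + 0.1·5 = 22.5; e = 23 − 22.5 = 0.5
x=6: ŷ = 22 + 0.1·6 = 22.6; e = 23.1 − 22.6 = 0.5
x=7: ŷ = 22 + 0.1·7 = 22.7; e = 23.2 − 22.7 = 0.5
x=8: ŷ = 22 + 0.1·8 = 22.8; e = 22.3 − 22.8 = -0.5
SSE = 0 + 2.25 + 4 + 0.25 + 0.25 + 0.25 + 0.25 + 0.25 = 7.5

SSE = 7.5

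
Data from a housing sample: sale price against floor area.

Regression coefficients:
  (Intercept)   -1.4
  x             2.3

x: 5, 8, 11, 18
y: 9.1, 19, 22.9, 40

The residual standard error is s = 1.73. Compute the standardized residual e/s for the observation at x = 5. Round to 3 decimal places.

-0.578

ŷ = -1.4 + 2.3·5 = 10.1
e = 9.1 − 10.1 = -1
e/s = -1 / 1.73 = -0.578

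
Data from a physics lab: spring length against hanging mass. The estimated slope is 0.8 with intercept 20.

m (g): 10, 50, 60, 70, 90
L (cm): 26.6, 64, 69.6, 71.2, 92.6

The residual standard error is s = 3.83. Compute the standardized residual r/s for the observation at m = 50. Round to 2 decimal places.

1.04

ŷ = 20 + 0.8·50 = 60
r = 64 − 60 = 4
r/s = 4 / 3.83 = 1.04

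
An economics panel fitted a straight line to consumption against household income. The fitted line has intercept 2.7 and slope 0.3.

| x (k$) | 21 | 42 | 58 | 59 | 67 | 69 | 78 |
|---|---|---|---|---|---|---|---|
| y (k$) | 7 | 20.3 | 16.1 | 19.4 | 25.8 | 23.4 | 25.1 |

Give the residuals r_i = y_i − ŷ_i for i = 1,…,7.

-2, 5, -4, -1, 3, 0, -1

x=21: ŷ = 2.7 + 0.3·21 = 9; r = 7 − 9 = -2
x=42: ŷ = 2.7 + 0.3·42 = 15.3; r = 20.3 − 15.3 = 5
x=58: ŷ = 2.7 + 0.3·58 = 20.1; r = 16.1 − 20.1 = -4
x=59: ŷ = 2.7 + 0.3·59 = 20.4; r = 19.4 − 20.4 = -1
x=67: ŷ = 2.7 + 0.3·67 = 22.8; r = 25.8 − 22.8 = 3
x=69: ŷ = 2.7 + 0.3·69 = 23.4; r = 23.4 − 23.4 = 0
x=78: ŷ = 2.7 + 0.3·78 = 26.1; r = 25.1 − 26.1 = -1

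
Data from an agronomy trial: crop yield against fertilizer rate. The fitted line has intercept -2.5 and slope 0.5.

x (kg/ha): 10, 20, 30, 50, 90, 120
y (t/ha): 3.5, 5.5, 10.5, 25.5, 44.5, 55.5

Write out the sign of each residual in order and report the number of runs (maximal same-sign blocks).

4 runs

x=10: ŷ = -2.5 + 0.5·10 = 2.5; e = 3.5 − 2.5 = 1
x=20: ŷ = -2.5 + 0.5·20 = 7.5; e = 5.5 − 7.5 = -2
x=30: ŷ = -2.5 + 0.5·30 = 12.5; e = 10.5 − 12.5 = -2
x=50: ŷ = -2.5 + 0.5·50 = 22.5; e = 25.5 − 22.5 = 3
x=90: ŷ = -2.5 + 0.5·90 = 42.5; e = 44.5 − 42.5 = 2
x=120: ŷ = -2.5 + 0.5·120 = 57.5; e = 55.5 − 57.5 = -2
Signs: + − − + + −
Runs: +×1, −×2, +×2, −×1 → 4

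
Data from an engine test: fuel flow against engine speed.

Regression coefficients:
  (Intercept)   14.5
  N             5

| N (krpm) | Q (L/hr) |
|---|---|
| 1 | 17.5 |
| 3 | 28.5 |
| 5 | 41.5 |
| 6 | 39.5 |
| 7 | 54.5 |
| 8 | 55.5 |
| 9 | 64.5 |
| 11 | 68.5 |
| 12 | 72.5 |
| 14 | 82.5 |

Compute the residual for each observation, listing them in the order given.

N=1: ŷ = 14.5 + 5·1 = 19.5; r = 17.5 − 19.5 = -2
N=3: ŷ = 14.5 + 5·3 = 29.5; r = 28.5 − 29.5 = -1
N=5: ŷ = 14.5 + 5·5 = 39.5; r = 41.5 − 39.5 = 2
N=6: ŷ = 14.5 + 5·6 = 44.5; r = 39.5 − 44.5 = -5
N=7: ŷ = 14.5 + 5·7 = 49.5; r = 54.5 − 49.5 = 5
N=8: ŷ = 14.5 + 5·8 = 54.5; r = 55.5 − 54.5 = 1
N=9: ŷ = 14.5 + 5·9 = 59.5; r = 64.5 − 59.5 = 5
N=11: ŷ = 14.5 + 5·11 = 69.5; r = 68.5 − 69.5 = -1
N=12: ŷ = 14.5 + 5·12 = 74.5; r = 72.5 − 74.5 = -2
N=14: ŷ = 14.5 + 5·14 = 84.5; r = 82.5 − 84.5 = -2

-2, -1, 2, -5, 5, 1, 5, -1, -2, -2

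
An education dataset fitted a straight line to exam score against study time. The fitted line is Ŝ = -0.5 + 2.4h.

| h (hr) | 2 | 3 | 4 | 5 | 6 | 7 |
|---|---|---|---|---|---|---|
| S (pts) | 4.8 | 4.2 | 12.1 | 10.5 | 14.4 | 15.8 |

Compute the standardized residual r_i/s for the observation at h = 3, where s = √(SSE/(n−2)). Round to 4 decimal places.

h=2: Ŝ = -0.5 + 2.4·2 = 4.3; r = 4.8 − 4.3 = 0.5
h=3: Ŝ = -0.5 + 2.4·3 = 6.7; r = 4.2 − 6.7 = -2.5
h=4: Ŝ = -0.5 + 2.4·4 = 9.1; r = 12.1 − 9.1 = 3
h=5: Ŝ = -0.5 + 2.4·5 = 11.5; r = 10.5 − 11.5 = -1
h=6: Ŝ = -0.5 + 2.4·6 = 13.9; r = 14.4 − 13.9 = 0.5
h=7: Ŝ = -0.5 + 2.4·7 = 16.3; r = 15.8 − 16.3 = -0.5
SSE = 0.25 + 6.25 + 9 + 1 + 0.25 + 0.25 = 17
s = √(17/4) = 2.06155
r/s = -2.5 / 2.06155 = -1.2127

-1.2127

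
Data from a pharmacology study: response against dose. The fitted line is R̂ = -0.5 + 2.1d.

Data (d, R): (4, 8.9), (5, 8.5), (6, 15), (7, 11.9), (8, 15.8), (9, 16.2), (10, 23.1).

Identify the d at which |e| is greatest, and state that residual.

d = 6, e = 2.9

d=4: R̂ = -0.5 + 2.1·4 = 7.9; e = 8.9 − 7.9 = 1
d=5: R̂ = -0.5 + 2.1·5 = 10; e = 8.5 − 10 = -1.5
d=6: R̂ = -0.5 + 2.1·6 = 12.1; e = 15 − 12.1 = 2.9
d=7: R̂ = -0.5 + 2.1·7 = 14.2; e = 11.9 − 14.2 = -2.3
d=8: R̂ = -0.5 + 2.1·8 = 16.3; e = 15.8 − 16.3 = -0.5
d=9: R̂ = -0.5 + 2.1·9 = 18.4; e = 16.2 − 18.4 = -2.2
d=10: R̂ = -0.5 + 2.1·10 = 20.5; e = 23.1 − 20.5 = 2.6
Largest |e| is 2.9 at d = 6, residual 2.9.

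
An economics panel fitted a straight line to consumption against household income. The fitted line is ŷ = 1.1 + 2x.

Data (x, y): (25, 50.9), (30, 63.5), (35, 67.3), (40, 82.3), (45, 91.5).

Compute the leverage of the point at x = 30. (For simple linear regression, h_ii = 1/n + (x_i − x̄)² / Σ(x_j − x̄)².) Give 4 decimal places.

x̄ = (25 + 30 + 35 + 40 + 45)/5 = 35
Σ(x − x̄)² = 100 + 25 + 0 + 25 + 100 = 250
h = 1/5 + (-5)²/250 = 0.2 + 0.1 = 0.3000

h = 0.3000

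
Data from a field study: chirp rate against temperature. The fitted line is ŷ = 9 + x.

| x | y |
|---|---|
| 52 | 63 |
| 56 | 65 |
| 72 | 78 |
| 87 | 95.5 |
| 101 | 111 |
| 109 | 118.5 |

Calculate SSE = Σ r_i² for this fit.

SSE = 14.5

x=52: ŷ = 9 + 52 = 61; r = 63 − 61 = 2
x=56: ŷ = 9 + 56 = 65; r = 65 − 65 = 0
x=72: ŷ = 9 + 72 = 81; r = 78 − 81 = -3
x=87: ŷ = 9 + 87 = 96; r = 95.5 − 96 = -0.5
x=101: ŷ = 9 + 101 = 110; r = 111 − 110 = 1
x=109: ŷ = 9 + 109 = 118; r = 118.5 − 118 = 0.5
SSE = 4 + 0 + 9 + 0.25 + 1 + 0.25 = 14.5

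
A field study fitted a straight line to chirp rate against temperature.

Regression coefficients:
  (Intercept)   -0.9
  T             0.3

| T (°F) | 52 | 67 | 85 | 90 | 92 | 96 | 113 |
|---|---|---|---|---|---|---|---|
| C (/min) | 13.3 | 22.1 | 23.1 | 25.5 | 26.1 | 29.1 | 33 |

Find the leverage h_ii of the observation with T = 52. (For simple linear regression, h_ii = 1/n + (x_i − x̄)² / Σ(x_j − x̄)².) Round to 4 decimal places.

h = 0.5981

T̄ = (52 + 67 + 85 + 90 + 92 + 96 + 113)/7 = 85
Σ(T − T̄)² = 1089 + 324 + 0 + 25 + 49 + 121 + 784 = 2392
h = 1/7 + (-33)²/2392 = 0.142857 + 0.455268 = 0.5981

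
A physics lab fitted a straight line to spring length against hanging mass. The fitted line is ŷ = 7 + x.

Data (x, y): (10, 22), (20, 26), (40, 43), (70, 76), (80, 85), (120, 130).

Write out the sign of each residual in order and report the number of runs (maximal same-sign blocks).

x=10: ŷ = 7 + 10 = 17; e = 22 − 17 = 5
x=20: ŷ = 7 + 20 = 27; e = 26 − 27 = -1
x=40: ŷ = 7 + 40 = 47; e = 43 − 47 = -4
x=70: ŷ = 7 + 70 = 77; e = 76 − 77 = -1
x=80: ŷ = 7 + 80 = 87; e = 85 − 87 = -2
x=120: ŷ = 7 + 120 = 127; e = 130 − 127 = 3
Signs: + − − − − +
Runs: +×1, −×4, +×1 → 3

3 runs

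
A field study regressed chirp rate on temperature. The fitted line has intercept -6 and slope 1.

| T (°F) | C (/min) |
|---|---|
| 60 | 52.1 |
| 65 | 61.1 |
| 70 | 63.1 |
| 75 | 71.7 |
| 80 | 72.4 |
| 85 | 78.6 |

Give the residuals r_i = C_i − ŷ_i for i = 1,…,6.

T=60: ŷ = -6 + 60 = 54; r = 52.1 − 54 = -1.9
T=65: ŷ = -6 + 65 = 59; r = 61.1 − 59 = 2.1
T=70: ŷ = -6 + 70 = 64; r = 63.1 − 64 = -0.9
T=75: ŷ = -6 + 75 = 69; r = 71.7 − 69 = 2.7
T=80: ŷ = -6 + 80 = 74; r = 72.4 − 74 = -1.6
T=85: ŷ = -6 + 85 = 79; r = 78.6 − 79 = -0.4

-1.9, 2.1, -0.9, 2.7, -1.6, -0.4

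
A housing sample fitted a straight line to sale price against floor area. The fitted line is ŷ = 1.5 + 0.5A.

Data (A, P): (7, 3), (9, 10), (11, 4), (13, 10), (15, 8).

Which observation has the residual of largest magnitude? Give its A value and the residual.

A = 9, r = 4

A=7: ŷ = 1.5 + 0.5·7 = 5; r = 3 − 5 = -2
A=9: ŷ = 1.5 + 0.5·9 = 6; r = 10 − 6 = 4
A=11: ŷ = 1.5 + 0.5·11 = 7; r = 4 − 7 = -3
A=13: ŷ = 1.5 + 0.5·13 = 8; r = 10 − 8 = 2
A=15: ŷ = 1.5 + 0.5·15 = 9; r = 8 − 9 = -1
Largest |r| is 4 at A = 9, residual 4.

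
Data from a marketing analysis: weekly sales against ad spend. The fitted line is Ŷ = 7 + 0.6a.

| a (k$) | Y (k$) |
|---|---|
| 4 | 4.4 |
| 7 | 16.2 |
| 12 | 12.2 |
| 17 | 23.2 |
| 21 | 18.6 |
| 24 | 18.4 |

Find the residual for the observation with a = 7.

e = 5

Ŷ = 7 + 0.6·7 = 11.2
e = 16.2 − 11.2 = 5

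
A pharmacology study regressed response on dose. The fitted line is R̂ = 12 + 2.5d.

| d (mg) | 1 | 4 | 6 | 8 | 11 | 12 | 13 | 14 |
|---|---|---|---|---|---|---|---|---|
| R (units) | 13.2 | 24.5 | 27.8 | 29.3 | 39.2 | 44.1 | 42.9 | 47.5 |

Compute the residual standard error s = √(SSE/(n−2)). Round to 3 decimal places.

s = 1.966

d=1: R̂ = 12 + 2.5·1 = 14.5; e = 13.2 − 14.5 = -1.3
d=4: R̂ = 12 + 2.5·4 = 22; e = 24.5 − 22 = 2.5
d=6: R̂ = 12 + 2.5·6 = 27; e = 27.8 − 27 = 0.8
d=8: R̂ = 12 + 2.5·8 = 32; e = 29.3 − 32 = -2.7
d=11: R̂ = 12 + 2.5·11 = 39.5; e = 39.2 − 39.5 = -0.3
d=12: R̂ = 12 + 2.5·12 = 42; e = 44.1 − 42 = 2.1
d=13: R̂ = 12 + 2.5·13 = 44.5; e = 42.9 − 44.5 = -1.6
d=14: R̂ = 12 + 2.5·14 = 47; e = 47.5 − 47 = 0.5
SSE = 1.69 + 6.25 + 0.64 + 7.29 + 0.09 + 4.41 + 2.56 + 0.25 = 23.18
s = √(23.18/6) = √3.86333 ≈ 1.966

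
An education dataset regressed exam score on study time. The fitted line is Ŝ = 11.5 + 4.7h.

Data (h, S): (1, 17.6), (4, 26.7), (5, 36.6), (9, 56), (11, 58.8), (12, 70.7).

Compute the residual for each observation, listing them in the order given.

h=1: Ŝ = 11.5 + 4.7·1 = 16.2; e = 17.6 − 16.2 = 1.4
h=4: Ŝ = 11.5 + 4.7·4 = 30.3; e = 26.7 − 30.3 = -3.6
h=5: Ŝ = 11.5 + 4.7·5 = 35; e = 36.6 − 35 = 1.6
h=9: Ŝ = 11.5 + 4.7·9 = 53.8; e = 56 − 53.8 = 2.2
h=11: Ŝ = 11.5 + 4.7·11 = 63.2; e = 58.8 − 63.2 = -4.4
h=12: Ŝ = 11.5 + 4.7·12 = 67.9; e = 70.7 − 67.9 = 2.8

1.4, -3.6, 1.6, 2.2, -4.4, 2.8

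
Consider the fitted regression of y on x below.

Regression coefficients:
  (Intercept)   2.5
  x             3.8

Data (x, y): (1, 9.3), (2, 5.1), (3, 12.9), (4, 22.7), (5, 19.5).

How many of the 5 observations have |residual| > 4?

2

x=1: ŷ = 2.5 + 3.8·1 = 6.3; r = 9.3 − 6.3 = 3
x=2: ŷ = 2.5 + 3.8·2 = 10.1; r = 5.1 − 10.1 = -5
x=3: ŷ = 2.5 + 3.8·3 = 13.9; r = 12.9 − 13.9 = -1
x=4: ŷ = 2.5 + 3.8·4 = 17.7; r = 22.7 − 17.7 = 5
x=5: ŷ = 2.5 + 3.8·5 = 21.5; r = 19.5 − 21.5 = -2
|r| > 4: x=2 (|r|=5), x=4 (|r|=5) → 2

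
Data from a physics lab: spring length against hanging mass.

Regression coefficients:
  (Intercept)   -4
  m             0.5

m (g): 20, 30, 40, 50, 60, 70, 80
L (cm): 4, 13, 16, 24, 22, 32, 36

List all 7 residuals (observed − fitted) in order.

m=20: ŷ = -4 + 0.5·20 = 6; e = 4 − 6 = -2
m=30: ŷ = -4 + 0.5·30 = 11; e = 13 − 11 = 2
m=40: ŷ = -4 + 0.5·40 = 16; e = 16 − 16 = 0
m=50: ŷ = -4 + 0.5·50 = 21; e = 24 − 21 = 3
m=60: ŷ = -4 + 0.5·60 = 26; e = 22 − 26 = -4
m=70: ŷ = -4 + 0.5·70 = 31; e = 32 − 31 = 1
m=80: ŷ = -4 + 0.5·80 = 36; e = 36 − 36 = 0

-2, 2, 0, 3, -4, 1, 0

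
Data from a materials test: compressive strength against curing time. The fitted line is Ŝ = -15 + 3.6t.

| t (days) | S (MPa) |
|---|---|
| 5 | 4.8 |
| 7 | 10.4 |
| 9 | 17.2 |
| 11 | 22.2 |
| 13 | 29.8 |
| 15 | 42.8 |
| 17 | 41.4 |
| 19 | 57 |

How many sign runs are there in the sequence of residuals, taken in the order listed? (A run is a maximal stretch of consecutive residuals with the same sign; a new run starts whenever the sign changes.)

t=5: Ŝ = -15 + 3.6·5 = 3; r = 4.8 − 3 = 1.8
t=7: Ŝ = -15 + 3.6·7 = 10.2; r = 10.4 − 10.2 = 0.2
t=9: Ŝ = -15 + 3.6·9 = 17.4; r = 17.2 − 17.4 = -0.2
t=11: Ŝ = -15 + 3.6·11 = 24.6; r = 22.2 − 24.6 = -2.4
t=13: Ŝ = -15 + 3.6·13 = 31.8; r = 29.8 − 31.8 = -2
t=15: Ŝ = -15 + 3.6·15 = 39; r = 42.8 − 39 = 3.8
t=17: Ŝ = -15 + 3.6·17 = 46.2; r = 41.4 − 46.2 = -4.8
t=19: Ŝ = -15 + 3.6·19 = 53.4; r = 57 − 53.4 = 3.6
Signs: + + − − − + − +
Runs: +×2, −×3, +×1, −×1, +×1 → 5

5 runs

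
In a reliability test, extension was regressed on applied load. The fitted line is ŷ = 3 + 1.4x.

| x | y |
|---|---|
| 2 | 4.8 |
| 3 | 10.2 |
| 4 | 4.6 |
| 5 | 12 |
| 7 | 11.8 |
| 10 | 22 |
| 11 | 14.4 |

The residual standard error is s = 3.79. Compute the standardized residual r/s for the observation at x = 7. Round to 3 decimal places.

ŷ = 3 + 1.4·7 = 12.8
r = 11.8 − 12.8 = -1
r/s = -1 / 3.79 = -0.264

-0.264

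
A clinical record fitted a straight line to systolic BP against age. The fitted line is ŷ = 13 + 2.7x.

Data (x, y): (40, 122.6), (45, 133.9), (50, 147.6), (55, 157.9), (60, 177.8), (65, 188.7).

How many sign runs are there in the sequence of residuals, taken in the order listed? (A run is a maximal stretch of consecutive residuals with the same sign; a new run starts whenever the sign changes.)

3 runs

x=40: ŷ = 13 + 2.7·40 = 121; r = 122.6 − 121 = 1.6
x=45: ŷ = 13 + 2.7·45 = 134.5; r = 133.9 − 134.5 = -0.6
x=50: ŷ = 13 + 2.7·50 = 148; r = 147.6 − 148 = -0.4
x=55: ŷ = 13 + 2.7·55 = 161.5; r = 157.9 − 161.5 = -3.6
x=60: ŷ = 13 + 2.7·60 = 175; r = 177.8 − 175 = 2.8
x=65: ŷ = 13 + 2.7·65 = 188.5; r = 188.7 − 188.5 = 0.2
Signs: + − − − + +
Runs: +×1, −×3, +×2 → 3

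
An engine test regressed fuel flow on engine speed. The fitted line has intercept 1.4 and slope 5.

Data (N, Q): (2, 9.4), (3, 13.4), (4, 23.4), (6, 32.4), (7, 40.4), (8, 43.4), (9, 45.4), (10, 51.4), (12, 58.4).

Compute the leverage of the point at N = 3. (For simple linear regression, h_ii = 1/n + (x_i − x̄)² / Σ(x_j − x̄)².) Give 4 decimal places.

h = 0.2705

N̄ = (2 + 3 + 4 + 6 + 7 + 8 + 9 + 10 + 12)/9 = 6.77778
Σ(N − N̄)² = 22.8272 + 14.2716 + 7.71605 + 0.604938 + 0.0493827 + 1.49383 + 4.93827 + 10.3827 + 27.2716 = 89.5556
h = 1/9 + (-3.77778)²/89.5556 = 0.111111 + 0.15936 = 0.2705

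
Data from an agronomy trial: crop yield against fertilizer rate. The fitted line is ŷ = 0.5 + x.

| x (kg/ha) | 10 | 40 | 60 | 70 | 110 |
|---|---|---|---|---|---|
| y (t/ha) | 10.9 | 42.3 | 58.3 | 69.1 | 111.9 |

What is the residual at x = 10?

e = 0.4

ŷ = 0.5 + 10 = 10.5
e = 10.9 − 10.5 = 0.4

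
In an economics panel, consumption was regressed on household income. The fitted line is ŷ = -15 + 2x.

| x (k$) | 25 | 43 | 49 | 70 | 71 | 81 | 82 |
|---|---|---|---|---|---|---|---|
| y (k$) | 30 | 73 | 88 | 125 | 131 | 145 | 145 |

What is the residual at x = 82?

ŷ = -15 + 2·82 = 149
r = 145 − 149 = -4

r = -4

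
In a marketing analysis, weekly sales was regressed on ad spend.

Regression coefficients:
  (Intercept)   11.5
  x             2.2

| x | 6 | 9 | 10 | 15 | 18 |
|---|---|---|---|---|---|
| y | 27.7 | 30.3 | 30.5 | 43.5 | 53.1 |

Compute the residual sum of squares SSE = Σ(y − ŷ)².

x=6: ŷ = 11.5 + 2.2·6 = 24.7; r = 27.7 − 24.7 = 3
x=9: ŷ = 11.5 + 2.2·9 = 31.3; r = 30.3 − 31.3 = -1
x=10: ŷ = 11.5 + 2.2·10 = 33.5; r = 30.5 − 33.5 = -3
x=15: ŷ = 11.5 + 2.2·15 = 44.5; r = 43.5 − 44.5 = -1
x=18: ŷ = 11.5 + 2.2·18 = 51.1; r = 53.1 − 51.1 = 2
SSE = 9 + 1 + 9 + 1 + 4 = 24

SSE = 24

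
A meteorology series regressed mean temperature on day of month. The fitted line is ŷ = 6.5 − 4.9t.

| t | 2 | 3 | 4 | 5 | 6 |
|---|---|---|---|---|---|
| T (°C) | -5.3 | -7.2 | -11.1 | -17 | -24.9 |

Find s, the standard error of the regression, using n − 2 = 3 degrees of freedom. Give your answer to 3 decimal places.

s = 2.160

t=2: ŷ = 6.5 − 4.9·2 = -3.3; e = -5.3 − (-3.3) = -2
t=3: ŷ = 6.5 − 4.9·3 = -8.2; e = -7.2 − (-8.2) = 1
t=4: ŷ = 6.5 − 4.9·4 = -13.1; e = -11.1 − (-13.1) = 2
t=5: ŷ = 6.5 − 4.9·5 = -18; e = -17 − (-18) = 1
t=6: ŷ = 6.5 − 4.9·6 = -22.9; e = -24.9 − (-22.9) = -2
SSE = 4 + 1 + 4 + 1 + 4 = 14
s = √(14/3) = √4.66667 ≈ 2.160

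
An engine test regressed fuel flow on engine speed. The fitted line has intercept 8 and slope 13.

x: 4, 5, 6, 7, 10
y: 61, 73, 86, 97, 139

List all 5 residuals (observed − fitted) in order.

x=4: ŷ = 8 + 13·4 = 60; e = 61 − 60 = 1
x=5: ŷ = 8 + 13·5 = 73; e = 73 − 73 = 0
x=6: ŷ = 8 + 13·6 = 86; e = 86 − 86 = 0
x=7: ŷ = 8 + 13·7 = 99; e = 97 − 99 = -2
x=10: ŷ = 8 + 13·10 = 138; e = 139 − 138 = 1

1, 0, 0, -2, 1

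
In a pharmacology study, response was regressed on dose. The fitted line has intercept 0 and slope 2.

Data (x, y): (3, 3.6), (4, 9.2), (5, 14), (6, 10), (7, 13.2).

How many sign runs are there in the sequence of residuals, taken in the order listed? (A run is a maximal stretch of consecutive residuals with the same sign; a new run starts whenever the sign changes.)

3 runs

x=3: ŷ = 2·3 = 6; e = 3.6 − 6 = -2.4
x=4: ŷ = 2·4 = 8; e = 9.2 − 8 = 1.2
x=5: ŷ = 2·5 = 10; e = 14 − 10 = 4
x=6: ŷ = 2·6 = 12; e = 10 − 12 = -2
x=7: ŷ = 2·7 = 14; e = 13.2 − 14 = -0.8
Signs: − + + − −
Runs: −×1, +×2, −×2 → 3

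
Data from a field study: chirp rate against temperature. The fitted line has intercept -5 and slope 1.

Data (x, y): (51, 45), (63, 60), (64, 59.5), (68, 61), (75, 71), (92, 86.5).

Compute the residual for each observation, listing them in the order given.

x=51: ŷ = -5 + 51 = 46; e = 45 − 46 = -1
x=63: ŷ = -5 + 63 = 58; e = 60 − 58 = 2
x=64: ŷ = -5 + 64 = 59; e = 59.5 − 59 = 0.5
x=68: ŷ = -5 + 68 = 63; e = 61 − 63 = -2
x=75: ŷ = -5 + 75 = 70; e = 71 − 70 = 1
x=92: ŷ = -5 + 92 = 87; e = 86.5 − 87 = -0.5

-1, 2, 0.5, -2, 1, -0.5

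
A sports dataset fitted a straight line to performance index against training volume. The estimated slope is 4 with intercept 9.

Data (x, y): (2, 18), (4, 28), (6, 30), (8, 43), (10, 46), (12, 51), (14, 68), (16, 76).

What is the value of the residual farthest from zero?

x=2: ŷ = 9 + 4·2 = 17; e = 18 − 17 = 1
x=4: ŷ = 9 + 4·4 = 25; e = 28 − 25 = 3
x=6: ŷ = 9 + 4·6 = 33; e = 30 − 33 = -3
x=8: ŷ = 9 + 4·8 = 41; e = 43 − 41 = 2
x=10: ŷ = 9 + 4·10 = 49; e = 46 − 49 = -3
x=12: ŷ = 9 + 4·12 = 57; e = 51 − 57 = -6
x=14: ŷ = 9 + 4·14 = 65; e = 68 − 65 = 3
x=16: ŷ = 9 + 4·16 = 73; e = 76 − 73 = 3
Largest |e| is 6 at x = 12, residual -6.

e = -6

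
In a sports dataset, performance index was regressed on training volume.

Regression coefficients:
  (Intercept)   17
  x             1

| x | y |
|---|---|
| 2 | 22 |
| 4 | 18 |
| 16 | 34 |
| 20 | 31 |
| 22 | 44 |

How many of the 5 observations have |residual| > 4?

x=2: ŷ = 17 + 2 = 19; e = 22 − 19 = 3
x=4: ŷ = 17 + 4 = 21; e = 18 − 21 = -3
x=16: ŷ = 17 + 16 = 33; e = 34 − 33 = 1
x=20: ŷ = 17 + 20 = 37; e = 31 − 37 = -6
x=22: ŷ = 17 + 22 = 39; e = 44 − 39 = 5
|e| > 4: x=20 (|e|=6), x=22 (|e|=5) → 2

2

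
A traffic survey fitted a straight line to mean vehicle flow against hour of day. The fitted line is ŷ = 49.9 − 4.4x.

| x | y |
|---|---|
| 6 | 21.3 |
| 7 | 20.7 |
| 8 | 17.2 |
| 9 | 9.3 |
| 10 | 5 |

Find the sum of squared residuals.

SSE = 15.46

x=6: ŷ = 49.9 − 4.4·6 = 23.5; r = 21.3 − 23.5 = -2.2
x=7: ŷ = 49.9 − 4.4·7 = 19.1; r = 20.7 − 19.1 = 1.6
x=8: ŷ = 49.9 − 4.4·8 = 14.7; r = 17.2 − 14.7 = 2.5
x=9: ŷ = 49.9 − 4.4·9 = 10.3; r = 9.3 − 10.3 = -1
x=10: ŷ = 49.9 − 4.4·10 = 5.9; r = 5 − 5.9 = -0.9
SSE = 4.84 + 2.56 + 6.25 + 1 + 0.81 = 15.46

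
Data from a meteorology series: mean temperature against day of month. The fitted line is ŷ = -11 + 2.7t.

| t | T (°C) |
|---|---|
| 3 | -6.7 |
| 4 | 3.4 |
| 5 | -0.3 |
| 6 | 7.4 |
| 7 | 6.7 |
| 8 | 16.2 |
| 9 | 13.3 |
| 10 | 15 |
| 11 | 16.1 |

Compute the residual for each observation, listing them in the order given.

t=3: ŷ = -11 + 2.7·3 = -2.9; e = -6.7 − (-2.9) = -3.8
t=4: ŷ = -11 + 2.7·4 = -0.2; e = 3.4 − (-0.2) = 3.6
t=5: ŷ = -11 + 2.7·5 = 2.5; e = -0.3 − 2.5 = -2.8
t=6: ŷ = -11 + 2.7·6 = 5.2; e = 7.4 − 5.2 = 2.2
t=7: ŷ = -11 + 2.7·7 = 7.9; e = 6.7 − 7.9 = -1.2
t=8: ŷ = -11 + 2.7·8 = 10.6; e = 16.2 − 10.6 = 5.6
t=9: ŷ = -11 + 2.7·9 = 13.3; e = 13.3 − 13.3 = 0
t=10: ŷ = -11 + 2.7·10 = 16; e = 15 − 16 = -1
t=11: ŷ = -11 + 2.7·11 = 18.7; e = 16.1 − 18.7 = -2.6

-3.8, 3.6, -2.8, 2.2, -1.2, 5.6, 0, -1, -2.6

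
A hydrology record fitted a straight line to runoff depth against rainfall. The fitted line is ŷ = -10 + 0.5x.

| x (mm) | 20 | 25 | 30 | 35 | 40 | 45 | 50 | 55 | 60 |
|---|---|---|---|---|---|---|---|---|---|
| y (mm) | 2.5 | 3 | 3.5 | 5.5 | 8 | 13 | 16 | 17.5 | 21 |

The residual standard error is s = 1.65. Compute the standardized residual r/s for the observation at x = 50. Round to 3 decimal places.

0.606

ŷ = -10 + 0.5·50 = 15
r = 16 − 15 = 1
r/s = 1 / 1.65 = 0.606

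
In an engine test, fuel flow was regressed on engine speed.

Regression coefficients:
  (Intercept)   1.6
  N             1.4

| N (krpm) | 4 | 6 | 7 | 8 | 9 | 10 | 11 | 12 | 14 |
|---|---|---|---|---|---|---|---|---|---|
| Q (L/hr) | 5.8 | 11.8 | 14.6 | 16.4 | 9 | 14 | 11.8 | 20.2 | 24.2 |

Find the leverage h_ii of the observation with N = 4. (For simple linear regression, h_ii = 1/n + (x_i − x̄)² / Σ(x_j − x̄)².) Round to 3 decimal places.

h = 0.432

N̄ = (4 + 6 + 7 + 8 + 9 + 10 + 11 + 12 + 14)/9 = 9
Σ(N − N̄)² = 25 + 9 + 4 + 1 + 0 + 1 + 4 + 9 + 25 = 78
h = 1/9 + (-5)²/78 = 0.111111 + 0.320513 = 0.432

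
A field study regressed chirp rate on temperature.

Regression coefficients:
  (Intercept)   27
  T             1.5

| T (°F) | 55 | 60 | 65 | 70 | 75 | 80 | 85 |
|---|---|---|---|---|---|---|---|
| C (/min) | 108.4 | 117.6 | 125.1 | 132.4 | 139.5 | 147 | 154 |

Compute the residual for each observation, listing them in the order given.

-1.1, 0.6, 0.6, 0.4, 0, 0, -0.5

T=55: ŷ = 27 + 1.5·55 = 109.5; e = 108.4 − 109.5 = -1.1
T=60: ŷ = 27 + 1.5·60 = 117; e = 117.6 − 117 = 0.6
T=65: ŷ = 27 + 1.5·65 = 124.5; e = 125.1 − 124.5 = 0.6
T=70: ŷ = 27 + 1.5·70 = 132; e = 132.4 − 132 = 0.4
T=75: ŷ = 27 + 1.5·75 = 139.5; e = 139.5 − 139.5 = 0
T=80: ŷ = 27 + 1.5·80 = 147; e = 147 − 147 = 0
T=85: ŷ = 27 + 1.5·85 = 154.5; e = 154 − 154.5 = -0.5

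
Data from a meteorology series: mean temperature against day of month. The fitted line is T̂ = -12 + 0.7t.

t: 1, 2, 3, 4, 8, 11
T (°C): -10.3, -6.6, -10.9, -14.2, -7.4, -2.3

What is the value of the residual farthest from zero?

e = -5

t=1: T̂ = -12 + 0.7·1 = -11.3; e = -10.3 − (-11.3) = 1
t=2: T̂ = -12 + 0.7·2 = -10.6; e = -6.6 − (-10.6) = 4
t=3: T̂ = -12 + 0.7·3 = -9.9; e = -10.9 − (-9.9) = -1
t=4: T̂ = -12 + 0.7·4 = -9.2; e = -14.2 − (-9.2) = -5
t=8: T̂ = -12 + 0.7·8 = -6.4; e = -7.4 − (-6.4) = -1
t=11: T̂ = -12 + 0.7·11 = -4.3; e = -2.3 − (-4.3) = 2
Largest |e| is 5 at t = 4, residual -5.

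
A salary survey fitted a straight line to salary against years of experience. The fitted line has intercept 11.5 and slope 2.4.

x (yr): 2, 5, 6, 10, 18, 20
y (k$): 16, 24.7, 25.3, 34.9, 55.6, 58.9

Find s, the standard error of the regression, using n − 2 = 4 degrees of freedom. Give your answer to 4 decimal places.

x=2: ŷ = 11.5 + 2.4·2 = 16.3; e = 16 − 16.3 = -0.3
x=5: ŷ = 11.5 + 2.4·5 = 23.5; e = 24.7 − 23.5 = 1.2
x=6: ŷ = 11.5 + 2.4·6 = 25.9; e = 25.3 − 25.9 = -0.6
x=10: ŷ = 11.5 + 2.4·10 = 35.5; e = 34.9 − 35.5 = -0.6
x=18: ŷ = 11.5 + 2.4·18 = 54.7; e = 55.6 − 54.7 = 0.9
x=20: ŷ = 11.5 + 2.4·20 = 59.5; e = 58.9 − 59.5 = -0.6
SSE = 0.09 + 1.44 + 0.36 + 0.36 + 0.81 + 0.36 = 3.42
s = √(3.42/4) = √0.855 ≈ 0.9247

s = 0.9247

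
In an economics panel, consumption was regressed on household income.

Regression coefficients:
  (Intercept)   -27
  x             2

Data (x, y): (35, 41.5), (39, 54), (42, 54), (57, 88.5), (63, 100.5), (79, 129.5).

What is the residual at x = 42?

ŷ = -27 + 2·42 = 57
r = 54 − 57 = -3

r = -3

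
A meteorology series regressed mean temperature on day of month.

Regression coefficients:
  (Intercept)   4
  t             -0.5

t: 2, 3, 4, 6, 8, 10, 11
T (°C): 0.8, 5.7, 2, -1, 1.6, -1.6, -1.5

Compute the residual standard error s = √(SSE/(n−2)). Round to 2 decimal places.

s = 2.10

t=2: ŷ = 4 − 0.5·2 = 3; r = 0.8 − 3 = -2.2
t=3: ŷ = 4 − 0.5·3 = 2.5; r = 5.7 − 2.5 = 3.2
t=4: ŷ = 4 − 0.5·4 = 2; r = 2 − 2 = 0
t=6: ŷ = 4 − 0.5·6 = 1; r = -1 − 1 = -2
t=8: ŷ = 4 − 0.5·8 = 0; r = 1.6 − 0 = 1.6
t=10: ŷ = 4 − 0.5·10 = -1; r = -1.6 − (-1) = -0.6
t=11: ŷ = 4 − 0.5·11 = -1.5; r = -1.5 − (-1.5) = 0
SSE = 4.84 + 10.24 + 0 + 4 + 2.56 + 0.36 + 0 = 22
s = √(22/5) = √4.4 ≈ 2.10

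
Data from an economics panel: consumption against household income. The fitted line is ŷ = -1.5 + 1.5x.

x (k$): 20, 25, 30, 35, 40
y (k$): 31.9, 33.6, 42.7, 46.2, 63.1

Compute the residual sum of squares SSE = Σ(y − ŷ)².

x=20: ŷ = -1.5 + 1.5·20 = 28.5; r = 31.9 − 28.5 = 3.4
x=25: ŷ = -1.5 + 1.5·25 = 36; r = 33.6 − 36 = -2.4
x=30: ŷ = -1.5 + 1.5·30 = 43.5; r = 42.7 − 43.5 = -0.8
x=35: ŷ = -1.5 + 1.5·35 = 51; r = 46.2 − 51 = -4.8
x=40: ŷ = -1.5 + 1.5·40 = 58.5; r = 63.1 − 58.5 = 4.6
SSE = 11.56 + 5.76 + 0.64 + 23.04 + 21.16 = 62.16

SSE = 62.16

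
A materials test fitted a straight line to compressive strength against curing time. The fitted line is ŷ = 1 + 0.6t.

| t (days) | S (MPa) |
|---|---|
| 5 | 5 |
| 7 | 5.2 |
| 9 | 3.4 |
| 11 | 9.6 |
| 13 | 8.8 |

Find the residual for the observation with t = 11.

ŷ = 1 + 0.6·11 = 7.6
e = 9.6 − 7.6 = 2

e = 2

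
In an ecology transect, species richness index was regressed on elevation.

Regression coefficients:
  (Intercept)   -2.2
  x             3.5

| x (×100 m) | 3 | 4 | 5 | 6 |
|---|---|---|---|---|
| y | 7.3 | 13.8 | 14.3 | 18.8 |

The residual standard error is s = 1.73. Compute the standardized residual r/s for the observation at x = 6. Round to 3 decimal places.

0.000

ŷ = -2.2 + 3.5·6 = 18.8
r = 18.8 − 18.8 = 0
r/s = 0 / 1.73 = 0.000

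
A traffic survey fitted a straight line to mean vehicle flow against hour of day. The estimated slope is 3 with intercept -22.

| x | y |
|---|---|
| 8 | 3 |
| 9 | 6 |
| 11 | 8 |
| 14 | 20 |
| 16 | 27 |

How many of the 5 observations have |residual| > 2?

1

x=8: ŷ = -22 + 3·8 = 2; r = 3 − 2 = 1
x=9: ŷ = -22 + 3·9 = 5; r = 6 − 5 = 1
x=11: ŷ = -22 + 3·11 = 11; r = 8 − 11 = -3
x=14: ŷ = -22 + 3·14 = 20; r = 20 − 20 = 0
x=16: ŷ = -22 + 3·16 = 26; r = 27 − 26 = 1
|r| > 2: x=11 (|r|=3) → 1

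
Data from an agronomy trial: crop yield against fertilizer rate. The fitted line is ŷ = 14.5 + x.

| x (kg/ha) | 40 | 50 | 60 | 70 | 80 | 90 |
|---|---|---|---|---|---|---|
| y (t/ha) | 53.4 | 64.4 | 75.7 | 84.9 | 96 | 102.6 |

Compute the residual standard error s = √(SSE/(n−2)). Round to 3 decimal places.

x=40: ŷ = 14.5 + 40 = 54.5; r = 53.4 − 54.5 = -1.1
x=50: ŷ = 14.5 + 50 = 64.5; r = 64.4 − 64.5 = -0.1
x=60: ŷ = 14.5 + 60 = 74.5; r = 75.7 − 74.5 = 1.2
x=70: ŷ = 14.5 + 70 = 84.5; r = 84.9 − 84.5 = 0.4
x=80: ŷ = 14.5 + 80 = 94.5; r = 96 − 94.5 = 1.5
x=90: ŷ = 14.5 + 90 = 104.5; r = 102.6 − 104.5 = -1.9
SSE = 1.21 + 0.01 + 1.44 + 0.16 + 2.25 + 3.61 = 8.68
s = √(8.68/4) = √2.17 ≈ 1.473

s = 1.473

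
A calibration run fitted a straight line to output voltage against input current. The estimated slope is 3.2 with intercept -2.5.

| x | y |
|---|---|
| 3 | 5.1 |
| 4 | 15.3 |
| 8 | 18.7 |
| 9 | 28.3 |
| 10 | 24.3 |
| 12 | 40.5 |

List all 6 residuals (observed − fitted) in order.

x=3: ŷ = -2.5 + 3.2·3 = 7.1; r = 5.1 − 7.1 = -2
x=4: ŷ = -2.5 + 3.2·4 = 10.3; r = 15.3 − 10.3 = 5
x=8: ŷ = -2.5 + 3.2·8 = 23.1; r = 18.7 − 23.1 = -4.4
x=9: ŷ = -2.5 + 3.2·9 = 26.3; r = 28.3 − 26.3 = 2
x=10: ŷ = -2.5 + 3.2·10 = 29.5; r = 24.3 − 29.5 = -5.2
x=12: ŷ = -2.5 + 3.2·12 = 35.9; r = 40.5 − 35.9 = 4.6

-2, 5, -4.4, 2, -5.2, 4.6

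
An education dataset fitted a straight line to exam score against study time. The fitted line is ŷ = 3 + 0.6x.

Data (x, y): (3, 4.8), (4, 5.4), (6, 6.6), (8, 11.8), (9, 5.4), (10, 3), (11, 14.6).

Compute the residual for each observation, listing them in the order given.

x=3: ŷ = 3 + 0.6·3 = 4.8; r = 4.8 − 4.8 = 0
x=4: ŷ = 3 + 0.6·4 = 5.4; r = 5.4 − 5.4 = 0
x=6: ŷ = 3 + 0.6·6 = 6.6; r = 6.6 − 6.6 = 0
x=8: ŷ = 3 + 0.6·8 = 7.8; r = 11.8 − 7.8 = 4
x=9: ŷ = 3 + 0.6·9 = 8.4; r = 5.4 − 8.4 = -3
x=10: ŷ = 3 + 0.6·10 = 9; r = 3 − 9 = -6
x=11: ŷ = 3 + 0.6·11 = 9.6; r = 14.6 − 9.6 = 5

0, 0, 0, 4, -3, -6, 5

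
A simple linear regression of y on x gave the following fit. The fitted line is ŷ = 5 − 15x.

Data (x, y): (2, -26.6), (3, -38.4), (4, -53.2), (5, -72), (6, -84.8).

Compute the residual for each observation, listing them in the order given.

-1.6, 1.6, 1.8, -2, 0.2

x=2: ŷ = 5 − 15·2 = -25; e = -26.6 − (-25) = -1.6
x=3: ŷ = 5 − 15·3 = -40; e = -38.4 − (-40) = 1.6
x=4: ŷ = 5 − 15·4 = -55; e = -53.2 − (-55) = 1.8
x=5: ŷ = 5 − 15·5 = -70; e = -72 − (-70) = -2
x=6: ŷ = 5 − 15·6 = -85; e = -84.8 − (-85) = 0.2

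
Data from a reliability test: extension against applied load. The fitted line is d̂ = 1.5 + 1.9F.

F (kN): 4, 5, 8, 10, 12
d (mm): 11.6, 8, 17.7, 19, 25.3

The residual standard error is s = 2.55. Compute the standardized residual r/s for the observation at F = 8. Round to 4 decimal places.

0.3922

d̂ = 1.5 + 1.9·8 = 16.7
r = 17.7 − 16.7 = 1
r/s = 1 / 2.55 = 0.3922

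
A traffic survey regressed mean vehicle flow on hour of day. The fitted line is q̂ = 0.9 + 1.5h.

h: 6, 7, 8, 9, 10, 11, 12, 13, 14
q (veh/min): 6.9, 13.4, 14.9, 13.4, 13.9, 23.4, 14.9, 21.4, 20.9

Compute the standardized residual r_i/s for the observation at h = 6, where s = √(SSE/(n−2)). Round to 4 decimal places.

h=6: q̂ = 0.9 + 1.5·6 = 9.9; r = 6.9 − 9.9 = -3
h=7: q̂ = 0.9 + 1.5·7 = 11.4; r = 13.4 − 11.4 = 2
h=8: q̂ = 0.9 + 1.5·8 = 12.9; r = 14.9 − 12.9 = 2
h=9: q̂ = 0.9 + 1.5·9 = 14.4; r = 13.4 − 14.4 = -1
h=10: q̂ = 0.9 + 1.5·10 = 15.9; r = 13.9 − 15.9 = -2
h=11: q̂ = 0.9 + 1.5·11 = 17.4; r = 23.4 − 17.4 = 6
h=12: q̂ = 0.9 + 1.5·12 = 18.9; r = 14.9 − 18.9 = -4
h=13: q̂ = 0.9 + 1.5·13 = 20.4; r = 21.4 − 20.4 = 1
h=14: q̂ = 0.9 + 1.5·14 = 21.9; r = 20.9 − 21.9 = -1
SSE = 9 + 4 + 4 + 1 + 4 + 36 + 16 + 1 + 1 = 76
s = √(76/7) = 3.29502
r/s = -3 / 3.29502 = -0.9105

-0.9105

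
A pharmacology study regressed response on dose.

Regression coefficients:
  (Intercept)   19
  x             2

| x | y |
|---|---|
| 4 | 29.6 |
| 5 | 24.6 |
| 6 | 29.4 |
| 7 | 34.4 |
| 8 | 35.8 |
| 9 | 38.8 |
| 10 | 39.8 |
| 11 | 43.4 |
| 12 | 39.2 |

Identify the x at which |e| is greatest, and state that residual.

x=4: ŷ = 19 + 2·4 = 27; e = 29.6 − 27 = 2.6
x=5: ŷ = 19 + 2·5 = 29; e = 24.6 − 29 = -4.4
x=6: ŷ = 19 + 2·6 = 31; e = 29.4 − 31 = -1.6
x=7: ŷ = 19 + 2·7 = 33; e = 34.4 − 33 = 1.4
x=8: ŷ = 19 + 2·8 = 35; e = 35.8 − 35 = 0.8
x=9: ŷ = 19 + 2·9 = 37; e = 38.8 − 37 = 1.8
x=10: ŷ = 19 + 2·10 = 39; e = 39.8 − 39 = 0.8
x=11: ŷ = 19 + 2·11 = 41; e = 43.4 − 41 = 2.4
x=12: ŷ = 19 + 2·12 = 43; e = 39.2 − 43 = -3.8
Largest |e| is 4.4 at x = 5, residual -4.4.

x = 5, e = -4.4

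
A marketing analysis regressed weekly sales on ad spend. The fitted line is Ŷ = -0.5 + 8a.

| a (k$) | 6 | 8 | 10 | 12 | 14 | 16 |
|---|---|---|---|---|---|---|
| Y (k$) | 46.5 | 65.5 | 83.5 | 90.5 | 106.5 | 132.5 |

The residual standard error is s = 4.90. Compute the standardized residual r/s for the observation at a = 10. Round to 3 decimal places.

Ŷ = -0.5 + 8·10 = 79.5
r = 83.5 − 79.5 = 4
r/s = 4 / 4.90 = 0.816

0.816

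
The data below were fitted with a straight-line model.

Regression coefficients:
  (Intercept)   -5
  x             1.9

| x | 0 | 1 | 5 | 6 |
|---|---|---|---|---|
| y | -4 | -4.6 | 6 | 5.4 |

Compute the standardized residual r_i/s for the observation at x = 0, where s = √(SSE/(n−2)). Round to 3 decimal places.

x=0: ŷ = -5 + 1.9·0 = -5; r = -4 − (-5) = 1
x=1: ŷ = -5 + 1.9·1 = -3.1; r = -4.6 − (-3.1) = -1.5
x=5: ŷ = -5 + 1.9·5 = 4.5; r = 6 − 4.5 = 1.5
x=6: ŷ = -5 + 1.9·6 = 6.4; r = 5.4 − 6.4 = -1
SSE = 1 + 2.25 + 2.25 + 1 = 6.5
s = √(6.5/2) = 1.80278
r/s = 1 / 1.80278 = 0.555

0.555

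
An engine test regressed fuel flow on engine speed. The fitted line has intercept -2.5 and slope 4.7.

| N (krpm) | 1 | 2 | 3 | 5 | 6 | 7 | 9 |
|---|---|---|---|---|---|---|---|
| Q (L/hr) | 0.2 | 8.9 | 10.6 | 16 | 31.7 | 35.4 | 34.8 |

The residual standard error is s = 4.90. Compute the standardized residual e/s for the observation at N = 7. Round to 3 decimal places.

1.020

Q̂ = -2.5 + 4.7·7 = 30.4
e = 35.4 − 30.4 = 5
e/s = 5 / 4.90 = 1.020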